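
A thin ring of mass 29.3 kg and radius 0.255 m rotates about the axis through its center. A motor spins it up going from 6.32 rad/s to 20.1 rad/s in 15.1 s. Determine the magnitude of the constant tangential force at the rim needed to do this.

I = MR² = (29.3)(0.255)² = 1.905 kg·m².
α = Δω/Δt = (20.1 − 6.32)/15.1 = 0.9126 rad/s².
The required torque is τ = Iα = (1.905)(0.9126) = 1.739 N·m.
A tangential force at the rim gives τ = FR, so F = τ/R = 1.739/0.255 = 6.818 N.

F ≈ 6.82 N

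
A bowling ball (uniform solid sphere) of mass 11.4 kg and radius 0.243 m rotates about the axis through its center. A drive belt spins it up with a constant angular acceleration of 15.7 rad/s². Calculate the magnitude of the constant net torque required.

τ ≈ 4.23 N·m

I = (2/5)MR² = (2/5)(11.4)(0.243)² = 0.2693 kg·m².
τ = Iα = (0.2693)(15.70) = 4.227 N·m.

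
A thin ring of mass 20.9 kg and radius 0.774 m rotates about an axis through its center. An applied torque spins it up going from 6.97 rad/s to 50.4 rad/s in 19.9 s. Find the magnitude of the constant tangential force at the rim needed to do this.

F ≈ 35.3 N

I = MR² = (20.9)(0.774)² = 12.52 kg·m².
α = Δω/Δt = (50.4 − 6.97)/19.9 = 2.182 rad/s².
The required torque is τ = Iα = (12.52)(2.182) = 27.33 N·m.
A tangential force at the rim gives τ = FR, so F = τ/R = 27.33/0.774 = 35.30 N.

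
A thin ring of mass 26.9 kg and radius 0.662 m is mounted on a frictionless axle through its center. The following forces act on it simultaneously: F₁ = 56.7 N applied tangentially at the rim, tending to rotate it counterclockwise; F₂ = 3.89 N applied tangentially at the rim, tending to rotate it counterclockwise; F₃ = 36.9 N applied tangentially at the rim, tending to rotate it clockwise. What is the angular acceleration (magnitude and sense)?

α ≈ 1.33 rad/s², counterclockwise

I = MR² = (26.9)(0.662)² = 11.79 kg·m².
Taking counterclockwise as positive: τ₁ = +(56.7)(0.662) = +37.54 N·m; τ₂ = +(3.89)(0.662) = +2.575 N·m; τ₃ = −(36.9)(0.662) = −24.43 N·m.
Net torque τ = 15.68 N·m.
α = τ/I = 15.68/11.79 = 1.330 rad/s².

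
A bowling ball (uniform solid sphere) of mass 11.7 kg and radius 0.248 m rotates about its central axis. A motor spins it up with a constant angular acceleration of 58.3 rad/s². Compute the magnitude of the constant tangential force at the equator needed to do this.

I = (2/5)MR² = (2/5)(11.7)(0.248)² = 0.2878 kg·m².
The required torque is τ = Iα = (0.2878)(58.30) = 16.78 N·m.
A tangential force at the equator gives τ = FR, so F = τ/R = 16.78/0.248 = 67.67 N.

F ≈ 67.7 N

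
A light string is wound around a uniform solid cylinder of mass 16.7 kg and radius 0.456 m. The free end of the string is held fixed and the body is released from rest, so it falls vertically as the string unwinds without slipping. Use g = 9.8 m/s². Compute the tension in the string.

T ≈ 54.6 N

Translation: Mg − T = Ma. Rotation about the center: TR = Iα with I = ½MR².
With a = αR: T = (I/R²)a = (1/2)M a, so Mg = (1 + 0.5000)Ma.
a = g/(1 + 0.5000) = 9.8/1.500 = 6.533 m/s².
T = 0.5000·M·a = (0.5000)(16.7)(6.533) = 54.55 N.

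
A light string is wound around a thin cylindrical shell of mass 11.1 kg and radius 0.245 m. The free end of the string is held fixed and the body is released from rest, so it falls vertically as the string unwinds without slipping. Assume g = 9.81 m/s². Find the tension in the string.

T ≈ 54.4 N

Translation: Mg − T = Ma. Rotation about the center: TR = Iα with I = MR².
With a = αR: T = (I/R²)a = M a, so Mg = (1 + 1.000)Ma.
a = g/(1 + 1.000) = 9.81/2.000 = 4.905 m/s².
T = 1.000·M·a = (1.000)(11.1)(4.905) = 54.45 N.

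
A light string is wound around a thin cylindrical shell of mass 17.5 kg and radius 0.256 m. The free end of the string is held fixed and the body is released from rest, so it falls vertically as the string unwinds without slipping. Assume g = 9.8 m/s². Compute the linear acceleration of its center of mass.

a ≈ 4.90 m/s²

Translation: Mg − T = Ma. Rotation about the center: TR = Iα with I = MR².
With a = αR: T = (I/R²)a = M a, so Mg = (1 + 1.000)Ma.
a = g/(1 + 1.000) = 9.8/2.000 = 4.900 m/s².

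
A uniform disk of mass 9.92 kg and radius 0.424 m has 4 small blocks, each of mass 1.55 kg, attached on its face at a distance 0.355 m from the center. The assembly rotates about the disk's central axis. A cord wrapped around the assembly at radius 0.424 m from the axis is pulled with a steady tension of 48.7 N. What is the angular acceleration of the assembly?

I_disk = ½MR² = ½(9.92)(0.424)² = 0.8917 kg·m².
I_blocks = 4·m·r² = 4(1.55)(0.355)² = 0.7814 kg·m².
Total I = 1.673 kg·m².
τ = F r = (48.7)(0.424) = 20.65 N·m.
α = τ/I = 20.65/1.673 = 12.34 rad/s².

α ≈ 12.3 rad/s²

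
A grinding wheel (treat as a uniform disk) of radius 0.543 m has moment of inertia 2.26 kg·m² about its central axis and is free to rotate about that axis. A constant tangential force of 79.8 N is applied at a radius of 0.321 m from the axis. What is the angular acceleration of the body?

τ = F·r = (79.8)(0.321) = 25.62 N·m.
From τ = Iα: α = 25.62/2.260 = 11.33 rad/s².

α ≈ 11.3 rad/s²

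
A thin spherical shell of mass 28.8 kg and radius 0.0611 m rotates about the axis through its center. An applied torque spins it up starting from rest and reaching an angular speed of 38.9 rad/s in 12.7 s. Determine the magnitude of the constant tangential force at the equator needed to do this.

F ≈ 3.59 N

I = (2/3)MR² = (2/3)(28.8)(0.0611)² = 0.07168 kg·m².
α = Δω/Δt = (38.9 − 0)/12.7 = 3.063 rad/s².
The required torque is τ = Iα = (0.07168)(3.063) = 0.2195 N·m.
A tangential force at the equator gives τ = FR, so F = τ/R = 0.2195/0.0611 = 3.593 N.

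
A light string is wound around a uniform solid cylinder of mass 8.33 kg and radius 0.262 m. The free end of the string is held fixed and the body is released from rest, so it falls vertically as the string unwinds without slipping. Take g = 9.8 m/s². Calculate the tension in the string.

Translation: Mg − T = Ma. Rotation about the center: TR = Iα with I = ½MR².
With a = αR: T = (I/R²)a = (1/2)M a, so Mg = (1 + 0.5000)Ma.
a = g/(1 + 0.5000) = 9.8/1.500 = 6.533 m/s².
T = 0.5000·M·a = (0.5000)(8.33)(6.533) = 27.21 N.

T ≈ 27.2 N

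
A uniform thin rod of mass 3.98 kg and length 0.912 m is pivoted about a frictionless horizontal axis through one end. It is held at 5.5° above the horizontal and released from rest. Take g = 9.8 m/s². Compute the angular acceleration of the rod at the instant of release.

α ≈ 16.0 rad/s²

About the pivot, I = (1/3)ML² = (1/3)(3.98)(0.912)² = 1.103 kg·m².
The weight acts at the center, a distance L/2 = 0.4560 m from the pivot; τ = Mg(L/2) cos 5.5° = 17.70 N·m.
α = τ/I = 17.70/1.103 = 16.04 rad/s².
(Equivalently α = (3g/(2L)) cos 5.5° = 16.04 rad/s².)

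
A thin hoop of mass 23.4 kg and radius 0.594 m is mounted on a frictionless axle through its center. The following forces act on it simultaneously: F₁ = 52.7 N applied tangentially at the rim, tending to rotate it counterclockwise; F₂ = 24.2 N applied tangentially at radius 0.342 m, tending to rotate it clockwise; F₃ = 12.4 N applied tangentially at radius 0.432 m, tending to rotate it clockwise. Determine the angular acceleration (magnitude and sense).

α ≈ 2.14 rad/s², counterclockwise

I = MR² = (23.4)(0.594)² = 8.256 kg·m².
Taking counterclockwise as positive: τ₁ = +(52.7)(0.594) = +31.30 N·m; τ₂ = −(24.2)(0.342) = −8.276 N·m; τ₃ = −(12.4)(0.432) = −5.357 N·m.
Net torque τ = 17.67 N·m.
α = τ/I = 17.67/8.256 = 2.140 rad/s².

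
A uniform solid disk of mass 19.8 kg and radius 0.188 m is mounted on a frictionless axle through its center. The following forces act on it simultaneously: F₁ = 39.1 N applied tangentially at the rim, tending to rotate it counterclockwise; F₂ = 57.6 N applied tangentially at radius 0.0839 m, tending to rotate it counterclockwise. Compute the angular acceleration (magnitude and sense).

α ≈ 34.8 rad/s², counterclockwise

I = ½MR² = (1/2)(19.8)(0.188)² = 0.3499 kg·m².
Taking counterclockwise as positive: τ₁ = +(39.1)(0.188) = +7.351 N·m; τ₂ = +(57.6)(0.0839) = +4.833 N·m.
Net torque τ = 12.18 N·m.
α = τ/I = 12.18/0.3499 = 34.82 rad/s².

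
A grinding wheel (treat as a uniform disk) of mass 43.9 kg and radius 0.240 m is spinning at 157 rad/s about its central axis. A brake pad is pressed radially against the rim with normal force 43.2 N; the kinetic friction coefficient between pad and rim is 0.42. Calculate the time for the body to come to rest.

I = ½MR² = (1/2)(43.9)(0.240)² = 1.264 kg·m².
Friction force f = μN = (0.42)(43.2) = 18.14 N at the rim; torque magnitude τ = fR = 4.355 N·m, opposing ω.
|α| = τ/I = 4.355/1.264 = 3.444 rad/s² (deceleration).
0 = ω₀ − |α|t ⇒ t = ω₀/|α| = 157/3.444 = 45.58 s.

t ≈ 45.6 s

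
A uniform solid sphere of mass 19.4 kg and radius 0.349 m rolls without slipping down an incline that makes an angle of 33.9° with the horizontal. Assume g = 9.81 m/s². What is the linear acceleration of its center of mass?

Translation along the incline: Mg sinθ − f = Ma.
Rotation about the center: fR = Iα with I = (2/5)MR². No-slip gives a = αR, so f = (I/R²)a = (2/5)M a.
Substituting: Mg sinθ = (1 + 0.4000)Ma, so a = g sinθ/(1 + 0.4000) = (9.81) sin 33.9° / 1.400 = 3.908 m/s².

a ≈ 3.91 m/s²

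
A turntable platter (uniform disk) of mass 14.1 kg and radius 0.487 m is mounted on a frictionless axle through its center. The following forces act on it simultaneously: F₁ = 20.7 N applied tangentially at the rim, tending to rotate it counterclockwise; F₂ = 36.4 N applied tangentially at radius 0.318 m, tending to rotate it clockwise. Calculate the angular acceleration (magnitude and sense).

α ≈ 0.894 rad/s², clockwise

I = ½MR² = (1/2)(14.1)(0.487)² = 1.672 kg·m².
Taking counterclockwise as positive: τ₁ = +(20.7)(0.487) = +10.08 N·m; τ₂ = −(36.4)(0.318) = −11.58 N·m.
Net torque τ = -1.494 N·m.
α = τ/I = -1.494/1.672 = -0.8937 rad/s².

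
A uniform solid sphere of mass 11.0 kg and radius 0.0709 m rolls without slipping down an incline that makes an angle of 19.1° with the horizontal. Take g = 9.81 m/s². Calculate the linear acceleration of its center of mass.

a ≈ 2.29 m/s²

Translation along the incline: Mg sinθ − f = Ma.
Rotation about the center: fR = Iα with I = (2/5)MR². No-slip gives a = αR, so f = (I/R²)a = (2/5)M a.
Substituting: Mg sinθ = (1 + 0.4000)Ma, so a = g sinθ/(1 + 0.4000) = (9.81) sin 19.1° / 1.400 = 2.293 m/s².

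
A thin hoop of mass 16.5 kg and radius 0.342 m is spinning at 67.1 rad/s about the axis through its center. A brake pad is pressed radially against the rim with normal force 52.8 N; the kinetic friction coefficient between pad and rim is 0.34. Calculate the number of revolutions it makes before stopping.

I = MR² = (16.5)(0.342)² = 1.930 kg·m².
Friction force f = μN = (0.34)(52.8) = 17.95 N at the rim; torque magnitude τ = fR = 6.140 N·m, opposing ω.
|α| = τ/I = 6.140/1.930 = 3.181 rad/s² (deceleration).
ω² = ω₀² − 2|α|θ with ω = 0 ⇒ θ = ω₀²/(2|α|) = 707.6 rad = 112.6 rev.

≈ 113 revolutions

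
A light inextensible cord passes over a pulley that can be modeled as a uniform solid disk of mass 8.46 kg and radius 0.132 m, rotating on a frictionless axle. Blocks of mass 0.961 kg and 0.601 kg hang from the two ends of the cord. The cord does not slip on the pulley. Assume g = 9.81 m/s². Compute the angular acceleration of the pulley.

I = ½MR² = (1/2)(8.46)(0.132)² = 0.07370 kg·m².
Heavier block: m₁g − T₁ = m₁a. Lighter block: T₂ − m₂g = m₂a.
Pulley: (T₁ − T₂)R = Iα = I(a/R), so T₁ − T₂ = (I/R²)a = (1/2)M_p a = 4.230·a.
Adding the three: (m₁ − m₂)g = (m₁ + m₂ + 4.230)a, so a = (0.961 − 0.601)(9.81)/(0.961 + 0.601 + 4.230) = 0.6097 m/s².
α = a/R = 0.6097/0.132 = 4.619 rad/s².

α ≈ 4.62 rad/s²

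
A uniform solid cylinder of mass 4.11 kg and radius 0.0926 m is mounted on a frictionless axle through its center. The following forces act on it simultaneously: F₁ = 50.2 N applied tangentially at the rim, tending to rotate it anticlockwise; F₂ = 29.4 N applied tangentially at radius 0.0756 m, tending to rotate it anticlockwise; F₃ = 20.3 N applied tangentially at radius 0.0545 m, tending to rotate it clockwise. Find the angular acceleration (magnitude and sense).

I = ½MR² = (1/2)(4.11)(0.0926)² = 0.01762 kg·m².
Taking anticlockwise as positive: τ₁ = +(50.2)(0.0926) = +4.649 N·m; τ₂ = +(29.4)(0.0756) = +2.223 N·m; τ₃ = −(20.3)(0.0545) = −1.106 N·m.
Net torque τ = 5.765 N·m.
α = τ/I = 5.765/0.01762 = 327.2 rad/s².

α ≈ 327 rad/s², anticlockwise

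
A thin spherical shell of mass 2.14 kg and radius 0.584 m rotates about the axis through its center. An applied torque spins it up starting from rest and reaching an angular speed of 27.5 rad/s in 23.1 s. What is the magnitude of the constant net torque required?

I = (2/3)MR² = (2/3)(2.14)(0.584)² = 0.4866 kg·m².
α = Δω/Δt = (27.5 − 0)/23.1 = 1.190 rad/s².
τ = Iα = (0.4866)(1.190) = 0.5793 N·m.

τ ≈ 0.579 N·m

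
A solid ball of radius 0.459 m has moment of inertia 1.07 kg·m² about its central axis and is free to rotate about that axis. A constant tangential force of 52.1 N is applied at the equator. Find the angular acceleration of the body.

α ≈ 22.3 rad/s²

τ = F R = (52.1)(0.459) = 23.91 N·m.
From τ = Iα: α = 23.91/1.070 = 22.35 rad/s².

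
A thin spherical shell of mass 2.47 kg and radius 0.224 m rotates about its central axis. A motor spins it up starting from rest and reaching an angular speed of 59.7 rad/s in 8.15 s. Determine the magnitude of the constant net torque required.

τ ≈ 0.605 N·m

I = (2/3)MR² = (2/3)(2.47)(0.224)² = 0.08262 kg·m².
α = Δω/Δt = (59.7 − 0)/8.15 = 7.325 rad/s².
τ = Iα = (0.08262)(7.325) = 0.6052 N·m.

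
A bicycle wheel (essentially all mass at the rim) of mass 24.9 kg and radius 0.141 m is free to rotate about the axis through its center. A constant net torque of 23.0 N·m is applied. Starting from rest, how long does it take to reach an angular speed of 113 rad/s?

t ≈ 2.43 s

I = MR² = (24.9)(0.141)² = 0.4950 kg·m².
α = τ/I = 23.0/0.4950 = 46.46 rad/s².
ω = αt ⇒ t = ω/α = 113/46.46 = 2.432 s.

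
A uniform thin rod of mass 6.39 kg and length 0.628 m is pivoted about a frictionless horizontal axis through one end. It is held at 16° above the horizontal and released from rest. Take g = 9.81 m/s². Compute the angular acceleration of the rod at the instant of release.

About the pivot, I = (1/3)ML² = (1/3)(6.39)(0.628)² = 0.8400 kg·m².
The weight acts at the center, a distance L/2 = 0.3140 m from the pivot; τ = Mg(L/2) cos 16° = 18.92 N·m.
α = τ/I = 18.92/0.8400 = 22.52 rad/s².

α ≈ 22.5 rad/s²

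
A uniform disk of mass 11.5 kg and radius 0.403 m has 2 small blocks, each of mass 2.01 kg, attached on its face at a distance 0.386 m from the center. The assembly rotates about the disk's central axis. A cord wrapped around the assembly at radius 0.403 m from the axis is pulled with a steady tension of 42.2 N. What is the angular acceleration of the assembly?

α ≈ 11.1 rad/s²

I_disk = ½MR² = ½(11.5)(0.403)² = 0.9339 kg·m².
I_blocks = 2·m·r² = 2(2.01)(0.386)² = 0.5990 kg·m².
Total I = 1.533 kg·m².
τ = F r = (42.2)(0.403) = 17.01 N·m.
α = τ/I = 17.01/1.533 = 11.10 rad/s².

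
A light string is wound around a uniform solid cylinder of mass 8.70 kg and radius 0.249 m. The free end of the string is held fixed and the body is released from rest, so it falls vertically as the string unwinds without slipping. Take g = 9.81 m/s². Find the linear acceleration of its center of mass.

Translation: Mg − T = Ma. Rotation about the center: TR = Iα with I = ½MR².
With a = αR: T = (I/R²)a = (1/2)M a, so Mg = (1 + 0.5000)Ma.
a = g/(1 + 0.5000) = 9.81/1.500 = 6.540 m/s².

a ≈ 6.54 m/s²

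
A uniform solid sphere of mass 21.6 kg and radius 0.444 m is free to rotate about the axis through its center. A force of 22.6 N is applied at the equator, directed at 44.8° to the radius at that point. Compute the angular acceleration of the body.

α ≈ 4.15 rad/s²

I = (2/5)MR² = (2/5)(21.6)(0.444)² = 1.703 kg·m².
Only the tangential component produces torque: τ = F R sinθ = (22.6)(0.444) sin 44.8° = 7.071 N·m.
Newton's second law for rotation, τ = Iα, gives α = τ/I = 7.071/1.703 = 4.151 rad/s².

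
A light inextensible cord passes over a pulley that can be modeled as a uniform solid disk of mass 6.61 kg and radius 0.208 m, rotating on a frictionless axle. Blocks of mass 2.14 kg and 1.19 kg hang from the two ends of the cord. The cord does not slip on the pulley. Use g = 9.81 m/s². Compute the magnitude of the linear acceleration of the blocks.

I = ½MR² = (1/2)(6.61)(0.208)² = 0.1430 kg·m².
Heavier block: m₁g − T₁ = m₁a. Lighter block: T₂ − m₂g = m₂a.
Pulley: (T₁ − T₂)R = Iα = I(a/R), so T₁ − T₂ = (I/R²)a = (1/2)M_p a = 3.305·a.
Adding the three: (m₁ − m₂)g = (m₁ + m₂ + 3.305)a, so a = (2.14 − 1.19)(9.81)/(2.14 + 1.19 + 3.305) = 1.405 m/s².

a ≈ 1.40 m/s²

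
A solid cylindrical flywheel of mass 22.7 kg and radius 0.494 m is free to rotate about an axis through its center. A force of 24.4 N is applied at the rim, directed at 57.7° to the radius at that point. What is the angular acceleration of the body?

α ≈ 3.68 rad/s²

I = ½MR² = (1/2)(22.7)(0.494)² = 2.770 kg·m².
Only the tangential component produces torque: τ = F R sinθ = (24.4)(0.494) sin 57.7° = 10.19 N·m.
From τ = Iα: α = 10.19/2.770 = 3.678 rad/s².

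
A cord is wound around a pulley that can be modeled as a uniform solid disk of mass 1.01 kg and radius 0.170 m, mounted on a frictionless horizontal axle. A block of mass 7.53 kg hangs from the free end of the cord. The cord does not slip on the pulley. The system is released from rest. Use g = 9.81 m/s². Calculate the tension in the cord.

I = ½MR² = (1/2)(1.01)(0.170)² = 0.01459 kg·m².
Block: mg − T = ma. Pulley: TR = Iα. No-slip: a = αR, so T = (I/R²)a = 0.5050·a.
Then mg = (m + 0.5050)a, so a = (7.53)(9.81)/(7.53 + 0.5050) = 9.193 m/s².
T = 0.5050·a = 4.643 N.

T ≈ 4.64 N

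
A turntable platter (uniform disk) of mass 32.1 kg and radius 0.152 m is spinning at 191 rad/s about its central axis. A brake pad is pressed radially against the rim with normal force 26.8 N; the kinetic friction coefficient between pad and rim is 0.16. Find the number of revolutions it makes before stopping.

I = ½MR² = (1/2)(32.1)(0.152)² = 0.3708 kg·m².
Friction force f = μN = (0.16)(26.8) = 4.288 N at the rim; torque magnitude τ = fR = 0.6518 N·m, opposing ω.
|α| = τ/I = 0.6518/0.3708 = 1.758 rad/s² (deceleration).
ω² = ω₀² − 2|α|θ with ω = 0 ⇒ θ = ω₀²/(2|α|) = 10380 rad = 1652 rev.

≈ 1650 revolutions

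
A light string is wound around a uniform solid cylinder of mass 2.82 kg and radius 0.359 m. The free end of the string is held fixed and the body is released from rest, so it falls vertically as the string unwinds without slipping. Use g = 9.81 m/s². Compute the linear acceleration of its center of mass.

Translation: Mg − T = Ma. Rotation about the center: TR = Iα with I = ½MR².
With a = αR: T = (I/R²)a = (1/2)M a, so Mg = (1 + 0.5000)Ma.
a = g/(1 + 0.5000) = 9.81/1.500 = 6.540 m/s².

a ≈ 6.54 m/s²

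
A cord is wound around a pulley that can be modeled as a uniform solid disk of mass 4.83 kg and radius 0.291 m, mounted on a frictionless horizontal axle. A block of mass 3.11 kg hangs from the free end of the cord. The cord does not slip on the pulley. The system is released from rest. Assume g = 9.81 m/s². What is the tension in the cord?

I = ½MR² = (1/2)(4.83)(0.291)² = 0.2045 kg·m².
Block: mg − T = ma. Pulley: TR = Iα. No-slip: a = αR, so T = (I/R²)a = 2.415·a.
Then mg = (m + 2.415)a, so a = (3.11)(9.81)/(3.11 + 2.415) = 5.522 m/s².
T = 2.415·a = 13.34 N.

T ≈ 13.3 N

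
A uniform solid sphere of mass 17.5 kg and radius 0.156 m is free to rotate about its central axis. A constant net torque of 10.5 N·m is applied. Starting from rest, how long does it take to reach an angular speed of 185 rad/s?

t ≈ 3.00 s

I = (2/5)MR² = (2/5)(17.5)(0.156)² = 0.1704 kg·m².
α = τ/I = 10.5/0.1704 = 61.64 rad/s².
ω = αt ⇒ t = ω/α = 185/61.64 = 3.001 s.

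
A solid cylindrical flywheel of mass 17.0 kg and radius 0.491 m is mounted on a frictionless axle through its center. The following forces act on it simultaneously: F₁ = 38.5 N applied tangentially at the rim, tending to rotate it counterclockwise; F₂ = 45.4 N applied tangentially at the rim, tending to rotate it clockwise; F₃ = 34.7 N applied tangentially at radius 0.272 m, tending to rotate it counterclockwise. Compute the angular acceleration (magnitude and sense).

I = ½MR² = (1/2)(17.0)(0.491)² = 2.049 kg·m².
Taking counterclockwise as positive: τ₁ = +(38.5)(0.491) = +18.90 N·m; τ₂ = −(45.4)(0.491) = −22.29 N·m; τ₃ = +(34.7)(0.272) = +9.438 N·m.
Net torque τ = 6.051 N·m.
α = τ/I = 6.051/2.049 = 2.953 rad/s².

α ≈ 2.95 rad/s², counterclockwise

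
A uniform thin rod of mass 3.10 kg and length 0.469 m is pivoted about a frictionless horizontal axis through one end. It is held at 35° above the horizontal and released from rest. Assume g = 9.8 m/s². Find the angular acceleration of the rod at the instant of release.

α ≈ 25.7 rad/s²

About the pivot, I = (1/3)ML² = (1/3)(3.10)(0.469)² = 0.2273 kg·m².
The weight acts at the center, a distance L/2 = 0.2345 m from the pivot; τ = Mg(L/2) cos 35° = 5.836 N·m.
α = τ/I = 5.836/0.2273 = 25.67 rad/s².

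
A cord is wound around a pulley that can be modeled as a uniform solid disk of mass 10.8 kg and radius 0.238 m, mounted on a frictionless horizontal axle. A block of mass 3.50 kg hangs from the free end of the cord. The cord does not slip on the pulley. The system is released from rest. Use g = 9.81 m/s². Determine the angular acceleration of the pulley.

I = ½MR² = (1/2)(10.8)(0.238)² = 0.3059 kg·m².
Block: mg − T = ma. Pulley: TR = Iα. No-slip: a = αR, so T = (I/R²)a = 5.400·a.
Then mg = (m + 5.400)a, so a = (3.50)(9.81)/(3.50 + 5.400) = 3.858 m/s².
α = a/R = 3.858/0.238 = 16.21 rad/s².

α ≈ 16.2 rad/s²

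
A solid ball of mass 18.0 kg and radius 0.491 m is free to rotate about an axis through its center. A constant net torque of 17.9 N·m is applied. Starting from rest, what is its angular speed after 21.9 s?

ω ≈ 226 rad/s

I = (2/5)MR² = (2/5)(18.0)(0.491)² = 1.736 kg·m².
α = τ/I = 17.9/1.736 = 10.31 rad/s².
ω = ω₀ + αt = 0 + (10.31)(21.9) = 225.8 rad/s.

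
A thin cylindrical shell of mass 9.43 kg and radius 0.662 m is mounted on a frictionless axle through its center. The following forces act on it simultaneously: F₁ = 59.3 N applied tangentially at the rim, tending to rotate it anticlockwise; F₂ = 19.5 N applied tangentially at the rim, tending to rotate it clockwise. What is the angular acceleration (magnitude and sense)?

α ≈ 6.38 rad/s², anticlockwise

I = MR² = (9.43)(0.662)² = 4.133 kg·m².
Taking anticlockwise as positive: τ₁ = +(59.3)(0.662) = +39.26 N·m; τ₂ = −(19.5)(0.662) = −12.91 N·m.
Net torque τ = 26.35 N·m.
α = τ/I = 26.35/4.133 = 6.375 rad/s².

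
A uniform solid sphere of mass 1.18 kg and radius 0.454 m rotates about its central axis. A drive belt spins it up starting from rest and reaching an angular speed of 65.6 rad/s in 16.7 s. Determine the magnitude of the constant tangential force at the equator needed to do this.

I = (2/5)MR² = (2/5)(1.18)(0.454)² = 0.09729 kg·m².
α = Δω/Δt = (65.6 − 0)/16.7 = 3.928 rad/s².
The required torque is τ = Iα = (0.09729)(3.928) = 0.3822 N·m.
A tangential force at the equator gives τ = FR, so F = τ/R = 0.3822/0.454 = 0.8418 N.

F ≈ 0.842 N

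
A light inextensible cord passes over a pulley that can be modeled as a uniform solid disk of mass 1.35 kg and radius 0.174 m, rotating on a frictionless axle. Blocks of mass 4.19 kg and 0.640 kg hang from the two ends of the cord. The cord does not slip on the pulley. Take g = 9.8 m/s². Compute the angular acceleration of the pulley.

I = ½MR² = (1/2)(1.35)(0.174)² = 0.02044 kg·m².
Heavier block: m₁g − T₁ = m₁a. Lighter block: T₂ − m₂g = m₂a.
Pulley: (T₁ − T₂)R = Iα = I(a/R), so T₁ − T₂ = (I/R²)a = (1/2)M_p a = 0.6750·a.
Adding the three: (m₁ − m₂)g = (m₁ + m₂ + 0.6750)a, so a = (4.19 − 0.640)(9.8)/(4.19 + 0.640 + 0.6750) = 6.320 m/s².
α = a/R = 6.320/0.174 = 36.32 rad/s².

α ≈ 36.3 rad/s²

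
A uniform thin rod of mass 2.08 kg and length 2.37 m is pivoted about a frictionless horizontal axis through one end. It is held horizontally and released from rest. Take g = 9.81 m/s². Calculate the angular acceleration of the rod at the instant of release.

α ≈ 6.21 rad/s²

About the pivot, I = (1/3)ML² = (1/3)(2.08)(2.37)² = 3.894 kg·m².
The weight acts at the center, a distance L/2 = 1.185 m from the pivot; τ = Mg(L/2) = 24.18 N·m.
α = τ/I = 24.18/3.894 = 6.209 rad/s².
(Equivalently α = (3g/(2L)) = 6.209 rad/s².)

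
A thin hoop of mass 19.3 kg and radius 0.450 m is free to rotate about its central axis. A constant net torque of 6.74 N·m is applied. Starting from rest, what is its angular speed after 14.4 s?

I = MR² = (19.3)(0.450)² = 3.908 kg·m².
α = τ/I = 6.74/3.908 = 1.725 rad/s².
ω = ω₀ + αt = 0 + (1.725)(14.4) = 24.83 rad/s.

ω ≈ 24.8 rad/s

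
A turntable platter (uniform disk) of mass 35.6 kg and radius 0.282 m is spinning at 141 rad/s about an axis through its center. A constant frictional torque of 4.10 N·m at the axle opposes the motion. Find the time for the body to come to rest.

t ≈ 48.7 s

I = ½MR² = (1/2)(35.6)(0.282)² = 1.416 kg·m².
The net torque has magnitude 4.10 N·m, opposing ω.
|α| = τ/I = 4.100/1.416 = 2.896 rad/s² (deceleration).
0 = ω₀ − |α|t ⇒ t = ω₀/|α| = 141/2.896 = 48.68 s.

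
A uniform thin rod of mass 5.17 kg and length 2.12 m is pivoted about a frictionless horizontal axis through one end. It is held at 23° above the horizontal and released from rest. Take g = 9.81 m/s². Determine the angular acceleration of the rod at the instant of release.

α ≈ 6.39 rad/s²

About the pivot, I = (1/3)ML² = (1/3)(5.17)(2.12)² = 7.745 kg·m².
The weight acts at the center, a distance L/2 = 1.060 m from the pivot; τ = Mg(L/2) cos 23° = 49.49 N·m.
α = τ/I = 49.49/7.745 = 6.389 rad/s².
(Equivalently α = (3g/(2L)) cos 23° = 6.389 rad/s².)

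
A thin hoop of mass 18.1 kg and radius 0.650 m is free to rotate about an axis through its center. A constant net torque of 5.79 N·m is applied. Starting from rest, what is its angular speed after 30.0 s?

I = MR² = (18.1)(0.650)² = 7.647 kg·m².
α = τ/I = 5.79/7.647 = 0.7571 rad/s².
ω = ω₀ + αt = 0 + (0.7571)(30.0) = 22.71 rad/s.

ω ≈ 22.7 rad/s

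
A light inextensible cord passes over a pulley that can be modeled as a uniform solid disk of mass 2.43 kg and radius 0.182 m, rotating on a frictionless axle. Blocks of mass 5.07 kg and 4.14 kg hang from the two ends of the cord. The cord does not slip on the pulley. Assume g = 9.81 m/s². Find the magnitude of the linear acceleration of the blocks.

a ≈ 0.875 m/s²

I = ½MR² = (1/2)(2.43)(0.182)² = 0.04025 kg·m².
Heavier block: m₁g − T₁ = m₁a. Lighter block: T₂ − m₂g = m₂a.
Pulley: (T₁ − T₂)R = Iα = I(a/R), so T₁ − T₂ = (I/R²)a = (1/2)M_p a = 1.215·a.
Adding the three: (m₁ − m₂)g = (m₁ + m₂ + 1.215)a, so a = (5.07 − 4.14)(9.81)/(5.07 + 4.14 + 1.215) = 0.8751 m/s².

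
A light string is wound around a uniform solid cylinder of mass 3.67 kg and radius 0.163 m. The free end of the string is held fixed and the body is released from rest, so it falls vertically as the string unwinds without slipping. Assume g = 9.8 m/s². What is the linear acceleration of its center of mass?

Translation: Mg − T = Ma. Rotation about the center: TR = Iα with I = ½MR².
With a = αR: T = (I/R²)a = (1/2)M a, so Mg = (1 + 0.5000)Ma.
a = g/(1 + 0.5000) = 9.8/1.500 = 6.533 m/s².

a ≈ 6.53 m/s²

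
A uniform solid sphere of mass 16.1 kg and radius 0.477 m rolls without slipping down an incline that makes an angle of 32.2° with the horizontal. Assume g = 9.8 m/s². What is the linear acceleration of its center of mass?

a ≈ 3.73 m/s²

Translation along the incline: Mg sinθ − f = Ma.
Rotation about the center: fR = Iα with I = (2/5)MR². No-slip gives a = αR, so f = (I/R²)a = (2/5)M a.
Substituting: Mg sinθ = (1 + 0.4000)Ma, so a = g sinθ/(1 + 0.4000) = (9.8) sin 32.2° / 1.400 = 3.730 m/s².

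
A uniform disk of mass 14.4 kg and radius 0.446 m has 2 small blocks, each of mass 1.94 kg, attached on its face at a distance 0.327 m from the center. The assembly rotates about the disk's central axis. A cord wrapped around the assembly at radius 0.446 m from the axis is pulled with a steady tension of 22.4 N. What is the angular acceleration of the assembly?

α ≈ 5.41 rad/s²

I_disk = ½MR² = ½(14.4)(0.446)² = 1.432 kg·m².
I_blocks = 2·m·r² = 2(1.94)(0.327)² = 0.4149 kg·m².
Total I = 1.847 kg·m².
τ = F r = (22.4)(0.446) = 9.990 N·m.
α = τ/I = 9.990/1.847 = 5.409 rad/s².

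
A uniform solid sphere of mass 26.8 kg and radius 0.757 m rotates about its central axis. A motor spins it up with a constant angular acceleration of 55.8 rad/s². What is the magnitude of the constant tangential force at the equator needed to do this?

F ≈ 453 N

I = (2/5)MR² = (2/5)(26.8)(0.757)² = 6.143 kg·m².
The required torque is τ = Iα = (6.143)(55.80) = 342.8 N·m.
A tangential force at the equator gives τ = FR, so F = τ/R = 342.8/0.757 = 452.8 N.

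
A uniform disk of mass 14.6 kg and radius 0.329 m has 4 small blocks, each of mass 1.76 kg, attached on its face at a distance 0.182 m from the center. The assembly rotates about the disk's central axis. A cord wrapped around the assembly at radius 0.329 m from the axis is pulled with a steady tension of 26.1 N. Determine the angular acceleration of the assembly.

I_disk = ½MR² = ½(14.6)(0.329)² = 0.7902 kg·m².
I_blocks = 4·m·r² = 4(1.76)(0.182)² = 0.2332 kg·m².
Total I = 1.023 kg·m².
τ = F r = (26.1)(0.329) = 8.587 N·m.
α = τ/I = 8.587/1.023 = 8.391 rad/s².

α ≈ 8.39 rad/s²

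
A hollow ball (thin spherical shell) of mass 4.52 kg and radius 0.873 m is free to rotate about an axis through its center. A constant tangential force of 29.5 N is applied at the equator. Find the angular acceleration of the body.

α ≈ 11.2 rad/s²

I = (2/3)MR² = (2/3)(4.52)(0.873)² = 2.297 kg·m².
τ = F R = (29.5)(0.873) = 25.75 N·m.
From τ = Iα: α = 25.75/2.297 = 11.21 rad/s².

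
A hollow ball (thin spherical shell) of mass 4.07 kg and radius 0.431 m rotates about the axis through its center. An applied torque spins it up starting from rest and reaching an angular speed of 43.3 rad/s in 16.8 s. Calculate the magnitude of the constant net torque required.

τ ≈ 1.30 N·m

I = (2/3)MR² = (2/3)(4.07)(0.431)² = 0.5040 kg·m².
α = Δω/Δt = (43.3 − 0)/16.8 = 2.577 rad/s².
τ = Iα = (0.5040)(2.577) = 1.299 N·m.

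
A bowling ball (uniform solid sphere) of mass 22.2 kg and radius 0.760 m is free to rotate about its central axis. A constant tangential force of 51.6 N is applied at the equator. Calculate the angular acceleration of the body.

α ≈ 7.65 rad/s²

I = (2/5)MR² = (2/5)(22.2)(0.760)² = 5.129 kg·m².
τ = F R = (51.6)(0.760) = 39.22 N·m.
From τ = Iα: α = 39.22/5.129 = 7.646 rad/s².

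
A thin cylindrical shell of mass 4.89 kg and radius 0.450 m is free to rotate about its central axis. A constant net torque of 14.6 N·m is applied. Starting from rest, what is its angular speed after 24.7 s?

I = MR² = (4.89)(0.450)² = 0.9902 kg·m².
α = τ/I = 14.6/0.9902 = 14.74 rad/s².
ω = ω₀ + αt = 0 + (14.74)(24.7) = 364.2 rad/s.

ω ≈ 364 rad/s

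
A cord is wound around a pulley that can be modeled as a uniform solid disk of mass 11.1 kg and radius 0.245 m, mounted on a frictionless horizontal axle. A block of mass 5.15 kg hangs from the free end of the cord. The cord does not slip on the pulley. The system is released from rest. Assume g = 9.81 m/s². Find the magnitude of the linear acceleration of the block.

I = ½MR² = (1/2)(11.1)(0.245)² = 0.3331 kg·m².
Block: mg − T = ma. Pulley: TR = Iα. No-slip: a = αR, so T = (I/R²)a = 5.550·a.
Then mg = (m + 5.550)a, so a = (5.15)(9.81)/(5.15 + 5.550) = 4.722 m/s².

a ≈ 4.72 m/s²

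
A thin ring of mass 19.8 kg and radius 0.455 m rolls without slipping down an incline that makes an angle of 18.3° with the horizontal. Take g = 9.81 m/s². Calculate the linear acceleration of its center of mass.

Translation along the incline: Mg sinθ − f = Ma.
Rotation about the center: fR = Iα with I = MR². No-slip gives a = αR, so f = (I/R²)a = M a.
Substituting: Mg sinθ = (1 + 1.000)Ma, so a = g sinθ/(1 + 1.000) = (9.81) sin 18.3° / 2.000 = 1.540 m/s².

a ≈ 1.54 m/s²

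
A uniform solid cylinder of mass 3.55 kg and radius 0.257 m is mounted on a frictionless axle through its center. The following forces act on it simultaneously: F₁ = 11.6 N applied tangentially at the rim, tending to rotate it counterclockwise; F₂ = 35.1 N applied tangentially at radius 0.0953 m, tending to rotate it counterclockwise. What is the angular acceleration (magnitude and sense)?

α ≈ 54.0 rad/s², counterclockwise

I = ½MR² = (1/2)(3.55)(0.257)² = 0.1172 kg·m².
Taking counterclockwise as positive: τ₁ = +(11.6)(0.257) = +2.981 N·m; τ₂ = +(35.1)(0.0953) = +3.345 N·m.
Net torque τ = 6.326 N·m.
α = τ/I = 6.326/0.1172 = 53.96 rad/s².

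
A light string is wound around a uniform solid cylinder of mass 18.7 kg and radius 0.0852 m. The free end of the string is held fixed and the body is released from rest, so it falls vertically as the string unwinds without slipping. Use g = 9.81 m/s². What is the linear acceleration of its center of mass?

a ≈ 6.54 m/s²

Translation: Mg − T = Ma. Rotation about the center: TR = Iα with I = ½MR².
With a = αR: T = (I/R²)a = (1/2)M a, so Mg = (1 + 0.5000)Ma.
a = g/(1 + 0.5000) = 9.81/1.500 = 6.540 m/s².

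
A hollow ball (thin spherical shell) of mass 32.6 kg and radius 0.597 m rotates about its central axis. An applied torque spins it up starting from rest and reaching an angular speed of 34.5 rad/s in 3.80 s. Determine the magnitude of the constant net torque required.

τ ≈ 70.3 N·m

I = (2/3)MR² = (2/3)(32.6)(0.597)² = 7.746 kg·m².
α = Δω/Δt = (34.5 − 0)/3.80 = 9.079 rad/s².
τ = Iα = (7.746)(9.079) = 70.33 N·m.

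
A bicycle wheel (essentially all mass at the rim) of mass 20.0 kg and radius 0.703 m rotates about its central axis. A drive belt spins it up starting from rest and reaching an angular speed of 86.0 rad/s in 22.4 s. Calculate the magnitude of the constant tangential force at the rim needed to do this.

I = MR² = (20.0)(0.703)² = 9.884 kg·m².
α = Δω/Δt = (86.0 − 0)/22.4 = 3.839 rad/s².
The required torque is τ = Iα = (9.884)(3.839) = 37.95 N·m.
A tangential force at the rim gives τ = FR, so F = τ/R = 37.95/0.703 = 53.98 N.

F ≈ 54.0 N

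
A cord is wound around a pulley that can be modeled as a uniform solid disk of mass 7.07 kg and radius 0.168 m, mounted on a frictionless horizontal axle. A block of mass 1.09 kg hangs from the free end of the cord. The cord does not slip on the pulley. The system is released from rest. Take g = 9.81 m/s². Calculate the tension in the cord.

T ≈ 8.17 N

I = ½MR² = (1/2)(7.07)(0.168)² = 0.09977 kg·m².
Block: mg − T = ma. Pulley: TR = Iα. No-slip: a = αR, so T = (I/R²)a = 3.535·a.
Then mg = (m + 3.535)a, so a = (1.09)(9.81)/(1.09 + 3.535) = 2.312 m/s².
T = 3.535·a = 8.173 N.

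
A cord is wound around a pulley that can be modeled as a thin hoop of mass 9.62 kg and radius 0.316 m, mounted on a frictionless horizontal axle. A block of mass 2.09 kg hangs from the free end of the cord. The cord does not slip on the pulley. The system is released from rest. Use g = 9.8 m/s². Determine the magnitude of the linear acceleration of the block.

I = MR² = (9.62)(0.316)² = 0.9606 kg·m².
Block: mg − T = ma. Pulley: TR = Iα. No-slip: a = αR, so T = (I/R²)a = 9.620·a.
Then mg = (m + 9.620)a, so a = (2.09)(9.8)/(2.09 + 9.620) = 1.749 m/s².

a ≈ 1.75 m/s²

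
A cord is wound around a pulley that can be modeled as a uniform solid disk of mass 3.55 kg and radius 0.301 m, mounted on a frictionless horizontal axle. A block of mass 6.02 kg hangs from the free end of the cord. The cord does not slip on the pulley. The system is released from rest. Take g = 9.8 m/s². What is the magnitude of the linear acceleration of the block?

a ≈ 7.57 m/s²

I = ½MR² = (1/2)(3.55)(0.301)² = 0.1608 kg·m².
Block: mg − T = ma. Pulley: TR = Iα. No-slip: a = αR, so T = (I/R²)a = 1.775·a.
Then mg = (m + 1.775)a, so a = (6.02)(9.8)/(6.02 + 1.775) = 7.568 m/s².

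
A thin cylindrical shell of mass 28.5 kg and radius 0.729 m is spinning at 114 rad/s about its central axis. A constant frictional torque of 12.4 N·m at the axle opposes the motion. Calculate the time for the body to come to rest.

I = MR² = (28.5)(0.729)² = 15.15 kg·m².
The net torque has magnitude 12.4 N·m, opposing ω.
|α| = τ/I = 12.40/15.15 = 0.8187 rad/s² (deceleration).
0 = ω₀ − |α|t ⇒ t = ω₀/|α| = 114/0.8187 = 139.2 s.

t ≈ 139 s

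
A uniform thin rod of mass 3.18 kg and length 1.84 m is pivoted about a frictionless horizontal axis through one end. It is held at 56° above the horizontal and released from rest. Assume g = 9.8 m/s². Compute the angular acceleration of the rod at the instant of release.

α ≈ 4.47 rad/s²

About the pivot, I = (1/3)ML² = (1/3)(3.18)(1.84)² = 3.589 kg·m².
The weight acts at the center, a distance L/2 = 0.9200 m from the pivot; τ = Mg(L/2) cos 56° = 16.03 N·m.
α = τ/I = 16.03/3.589 = 4.467 rad/s².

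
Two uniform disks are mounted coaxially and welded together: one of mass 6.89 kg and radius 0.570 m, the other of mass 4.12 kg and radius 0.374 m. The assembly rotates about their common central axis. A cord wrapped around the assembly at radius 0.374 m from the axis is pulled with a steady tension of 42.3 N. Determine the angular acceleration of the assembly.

I = ½M₁R₁² + ½M₂R₂² = ½(6.89)(0.570)² + ½(4.12)(0.374)² = 1.407 kg·m².
τ = F r = (42.3)(0.374) = 15.82 N·m.
α = τ/I = 15.82/1.407 = 11.24 rad/s².

α ≈ 11.2 rad/s²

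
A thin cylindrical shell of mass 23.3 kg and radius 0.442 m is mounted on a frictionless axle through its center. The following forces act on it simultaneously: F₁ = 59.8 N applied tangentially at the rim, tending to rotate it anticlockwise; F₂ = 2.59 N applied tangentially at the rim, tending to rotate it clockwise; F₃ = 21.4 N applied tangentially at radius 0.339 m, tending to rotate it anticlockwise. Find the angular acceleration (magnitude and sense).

α ≈ 7.15 rad/s², anticlockwise

I = MR² = (23.3)(0.442)² = 4.552 kg·m².
Taking anticlockwise as positive: τ₁ = +(59.8)(0.442) = +26.43 N·m; τ₂ = −(2.59)(0.442) = −1.145 N·m; τ₃ = +(21.4)(0.339) = +7.255 N·m.
Net torque τ = 32.54 N·m.
α = τ/I = 32.54/4.552 = 7.149 rad/s².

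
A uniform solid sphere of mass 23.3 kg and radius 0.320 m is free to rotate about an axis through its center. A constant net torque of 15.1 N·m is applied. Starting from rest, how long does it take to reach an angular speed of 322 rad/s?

t ≈ 20.4 s

I = (2/5)MR² = (2/5)(23.3)(0.320)² = 0.9544 kg·m².
α = τ/I = 15.1/0.9544 = 15.82 rad/s².
ω = αt ⇒ t = ω/α = 322/15.82 = 20.35 s.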